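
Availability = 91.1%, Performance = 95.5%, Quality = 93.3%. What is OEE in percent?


Formula: OEE = Availability * Performance * Quality / 10000
A * P = 91.1% * 95.5% / 100 = 87.0%
OEE = 87.0% * 93.3% / 100 = 81.2%

81.2%


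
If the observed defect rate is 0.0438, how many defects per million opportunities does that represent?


DPMO = defect_rate * 1000000 = 0.0438 * 1000000

43800


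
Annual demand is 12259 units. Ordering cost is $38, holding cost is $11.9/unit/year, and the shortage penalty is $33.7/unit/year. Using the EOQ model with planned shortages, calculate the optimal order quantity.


Formula: EOQ* = sqrt(2DS/H) * sqrt((H+P)/P)
Base EOQ = sqrt(2*12259*38/11.9) = 279.81 units
Correction = sqrt((11.9+33.7)/33.7) = 1.16324
EOQ* = 279.81 * 1.16324 = 325.5 units

325.5 units


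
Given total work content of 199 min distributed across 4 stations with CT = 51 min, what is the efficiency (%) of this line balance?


Formula: Efficiency = Sum of Task Times / (N_stations * CT) * 100
Total station capacity = 4 stations * 51 min = 204 min
Efficiency = 199 / 204 * 100 = 97.5%

97.5%


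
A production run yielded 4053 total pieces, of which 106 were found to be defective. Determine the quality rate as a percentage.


Formula: Quality Rate = Good Pieces / Total Pieces * 100
Good pieces = 4053 - 106 = 3947
QR = 3947 / 4053 * 100 = 97.4%

97.4%


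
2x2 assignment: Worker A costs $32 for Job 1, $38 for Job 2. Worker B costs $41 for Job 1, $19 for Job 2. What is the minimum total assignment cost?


Option 1: A->1 + B->2 = $32 + $19 = $51
Option 2: A->2 + B->1 = $38 + $41 = $79
Min cost = min($51, $79) = $51

$51


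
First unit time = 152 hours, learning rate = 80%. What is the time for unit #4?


Formula: T_n = T_1 * (learning_rate)^(log2(n)) where learning_rate = rate/100
Doublings = log2(4) = 2
T_n = 152 * 0.8^2
T_n = 152 * 0.64 = 97.3 hours

97.3 hours


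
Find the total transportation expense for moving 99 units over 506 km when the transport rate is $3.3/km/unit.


TC = dist * cost * units = 506 * 3.3 * 99 = $165310.20

$165310.20


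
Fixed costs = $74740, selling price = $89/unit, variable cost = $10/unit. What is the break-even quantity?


Formula: BEQ = Fixed Costs / (Price - Variable Cost)
Contribution margin = $89 - $10 = $79/unit
BEQ = ceil($74740 / $79/unit) = ceil(946.08) = 947 units

947 units


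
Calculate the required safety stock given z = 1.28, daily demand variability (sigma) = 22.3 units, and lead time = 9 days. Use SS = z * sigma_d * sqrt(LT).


Formula: SS = z * sigma_d * sqrt(LT)
sqrt(LT) = sqrt(9) = 3.0
SS = 1.28 * 22.3 * 3.0
SS = 85.6 units

85.6 units


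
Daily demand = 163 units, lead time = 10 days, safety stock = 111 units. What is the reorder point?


Formula: ROP = (Daily Demand * Lead Time) + Safety Stock
Demand during lead time = 163 * 10 = 1630 units
ROP = 1630 + 111 = 1741 units

1741 units


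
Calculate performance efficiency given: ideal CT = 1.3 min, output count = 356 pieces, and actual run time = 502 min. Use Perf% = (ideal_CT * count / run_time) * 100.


Formula: Performance = (Ideal CT * Total Count) / Run Time * 100
Ideal output time = 1.3 * 356 = 462.8 min
Performance = 462.8 / 502 * 100 = 92.2%

92.2%


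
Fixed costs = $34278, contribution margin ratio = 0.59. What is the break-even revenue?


Formula: BER = Fixed Costs / Contribution Margin Ratio
BER = $34278 / 0.59
BER = $58098.31 (to the nearest cent)

$58098.31


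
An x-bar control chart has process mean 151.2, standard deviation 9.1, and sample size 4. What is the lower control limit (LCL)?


LCL = 151.2 - 3 * 9.1 / sqrt(4)

137.55


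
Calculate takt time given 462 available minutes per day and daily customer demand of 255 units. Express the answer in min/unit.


Formula: Takt Time = Available Production Time / Customer Demand
Takt = 462 min/day / 255 units/day
Takt = 1.81 min/unit

1.81 min/unit


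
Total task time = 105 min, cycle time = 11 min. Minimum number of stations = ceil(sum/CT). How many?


Formula: N_min = ceil(Sum of Task Times / Cycle Time)
N_min = ceil(105 min / 11 min) = ceil(9.5455)
N_min = 10 stations

10


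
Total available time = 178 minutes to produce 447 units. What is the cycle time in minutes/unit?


Formula: CT = Available Time / Number of Units
CT = 178 min / 447 units
CT = 0.4 min/unit

0.4 min/unit


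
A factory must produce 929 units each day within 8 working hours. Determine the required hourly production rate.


Formula: Production Rate = Daily Demand / Available Hours
Rate = 929 units/day / 8 hours/day
Rate = 116.1 units/hour

116.1 units/hour


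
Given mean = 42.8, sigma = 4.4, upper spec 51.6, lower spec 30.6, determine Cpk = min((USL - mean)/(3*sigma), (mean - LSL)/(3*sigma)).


Cpu = (51.6 - 42.8) / (3 * 4.4) = 0.67
Cpl = (42.8 - 30.6) / (3 * 4.4) = 0.92
Cpk = min(0.67, 0.92) = 0.67

0.67


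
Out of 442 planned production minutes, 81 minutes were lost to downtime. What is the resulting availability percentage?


Formula: Availability = (Planned Time - Downtime) / Planned Time * 100
Uptime = 442 - 81 = 361 min
Availability = 361 / 442 * 100 = 81.7%

81.7%


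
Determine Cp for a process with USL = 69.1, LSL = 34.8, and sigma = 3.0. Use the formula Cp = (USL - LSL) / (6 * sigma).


Cp = (69.1 - 34.8) / (6 * 3.0)

1.91


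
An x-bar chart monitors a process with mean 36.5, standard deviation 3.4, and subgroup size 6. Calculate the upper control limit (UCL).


UCL = 36.5 + 3 * 3.4 / sqrt(6)

40.66


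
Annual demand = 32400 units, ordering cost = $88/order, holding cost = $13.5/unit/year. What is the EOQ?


Formula: EOQ = sqrt(2 * D * S / H)
Numerator: 2 * 32400 * 88 = 5702400
2DS/H = 5702400 / 13.5 = 422400.0
EOQ = sqrt(422400.0) = 649.9 units

649.9 units


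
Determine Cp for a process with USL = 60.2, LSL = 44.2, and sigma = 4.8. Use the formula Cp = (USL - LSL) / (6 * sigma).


Cp = (60.2 - 44.2) / (6 * 4.8)

0.56


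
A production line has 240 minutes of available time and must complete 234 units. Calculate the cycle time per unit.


Formula: CT = Available Time / Number of Units
CT = 240 min / 234 units
CT = 1.03 min/unit

1.03 min/unit


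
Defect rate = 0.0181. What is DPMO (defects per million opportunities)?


DPMO = defect_rate * 1000000 = 0.0181 * 1000000

18100


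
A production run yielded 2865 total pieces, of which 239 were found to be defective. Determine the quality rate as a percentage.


Formula: Quality Rate = Good Pieces / Total Pieces * 100
Good pieces = 2865 - 239 = 2626
QR = 2626 / 2865 * 100 = 91.7%

91.7%


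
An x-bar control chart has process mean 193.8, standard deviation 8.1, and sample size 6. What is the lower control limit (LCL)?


LCL = 193.8 - 3 * 8.1 / sqrt(6)

183.88


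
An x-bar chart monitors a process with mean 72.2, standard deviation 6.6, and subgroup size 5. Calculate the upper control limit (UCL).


UCL = 72.2 + 3 * 6.6 / sqrt(5)

81.05


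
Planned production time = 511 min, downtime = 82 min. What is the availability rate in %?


Formula: Availability = (Planned Time - Downtime) / Planned Time * 100
Uptime = 511 - 82 = 429 min
Availability = 429 / 511 * 100 = 84.0%

84.0%


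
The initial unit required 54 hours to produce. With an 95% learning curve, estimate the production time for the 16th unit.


Formula: T_n = T_1 * (learning_rate)^(log2(n)) where learning_rate = rate/100
Doublings = log2(16) = 4
T_n = 54 * 0.95^4
T_n = 54 * 0.8145 = 44.0 hours

44.0 hours


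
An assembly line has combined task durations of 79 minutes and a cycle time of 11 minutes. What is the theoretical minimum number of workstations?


Formula: N_min = ceil(Sum of Task Times / Cycle Time)
N_min = ceil(79 min / 11 min) = ceil(7.1818)
N_min = 8 stations

8


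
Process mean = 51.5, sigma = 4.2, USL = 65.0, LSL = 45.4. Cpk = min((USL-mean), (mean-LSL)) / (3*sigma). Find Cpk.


Cpu = (65.0 - 51.5) / (3 * 4.2) = 1.07
Cpl = (51.5 - 45.4) / (3 * 4.2) = 0.48
Cpk = min(1.07, 0.48) = 0.48

0.48


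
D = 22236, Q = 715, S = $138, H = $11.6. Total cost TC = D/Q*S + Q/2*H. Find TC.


TC = 22236/715 * 138 + 715/2 * 11.6

$8438.70


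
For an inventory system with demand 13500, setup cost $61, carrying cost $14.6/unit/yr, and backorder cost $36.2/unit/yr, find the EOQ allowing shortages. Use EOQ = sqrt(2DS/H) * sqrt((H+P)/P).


Formula: EOQ* = sqrt(2DS/H) * sqrt((H+P)/P)
Base EOQ = sqrt(2*13500*61/14.6) = 335.87 units
Correction = sqrt((14.6+36.2)/36.2) = 1.18462
EOQ* = 335.87 * 1.18462 = 397.9 units

397.9 units


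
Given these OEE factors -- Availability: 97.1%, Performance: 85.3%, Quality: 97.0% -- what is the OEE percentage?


Formula: OEE = Availability * Performance * Quality / 10000
A * P = 97.1% * 85.3% / 100 = 82.83%
OEE = 82.83% * 97.0% / 100 = 80.3%

80.3%


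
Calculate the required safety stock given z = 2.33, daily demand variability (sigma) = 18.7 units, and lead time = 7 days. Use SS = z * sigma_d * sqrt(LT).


Formula: SS = z * sigma_d * sqrt(LT)
sqrt(LT) = sqrt(7) = 2.6458
SS = 2.33 * 18.7 * 2.6458
SS = 115.3 units

115.3 units


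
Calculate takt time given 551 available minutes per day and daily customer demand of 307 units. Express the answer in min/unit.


Formula: Takt Time = Available Production Time / Customer Demand
Takt = 551 min/day / 307 units/day
Takt = 1.79 min/unit

1.79 min/unit


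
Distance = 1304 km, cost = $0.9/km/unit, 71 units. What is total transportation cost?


TC = dist * cost * units = 1304 * 0.9 * 71 = $83325.60

$83325.60


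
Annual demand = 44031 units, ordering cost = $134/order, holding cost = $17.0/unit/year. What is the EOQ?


Formula: EOQ = sqrt(2 * D * S / H)
Numerator: 2 * 44031 * 134 = 11800308
2DS/H = 11800308 / 17.0 = 694135.8
EOQ = sqrt(694135.8) = 833.1 units

833.1 units


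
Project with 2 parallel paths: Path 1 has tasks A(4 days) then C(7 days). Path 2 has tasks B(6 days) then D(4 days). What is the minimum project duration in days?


Path 1 = 4 + 7 = 11 days
Path 2 = 6 + 4 = 10 days
Duration = max(11, 10) = 11 days

11 days


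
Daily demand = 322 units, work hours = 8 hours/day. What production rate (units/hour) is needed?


Formula: Production Rate = Daily Demand / Available Hours
Rate = 322 units/day / 8 hours/day
Rate = 40.3 units/hour

40.3 units/hour


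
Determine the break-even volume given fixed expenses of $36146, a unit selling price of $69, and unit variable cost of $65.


Formula: BEQ = Fixed Costs / (Price - Variable Cost)
Contribution margin = $69 - $65 = $4/unit
BEQ = ceil($36146 / $4/unit) = ceil(9036.5) = 9037 units

9037 units


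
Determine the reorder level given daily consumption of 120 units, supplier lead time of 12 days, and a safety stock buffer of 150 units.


Formula: ROP = (Daily Demand * Lead Time) + Safety Stock
Demand during lead time = 120 * 12 = 1440 units
ROP = 1440 + 150 = 1590 units

1590 units


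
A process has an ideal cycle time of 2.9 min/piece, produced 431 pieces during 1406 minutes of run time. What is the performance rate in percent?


Formula: Performance = (Ideal CT * Total Count) / Run Time * 100
Ideal output time = 2.9 * 431 = 1249.9 min
Performance = 1249.9 / 1406 * 100 = 88.9%

88.9%


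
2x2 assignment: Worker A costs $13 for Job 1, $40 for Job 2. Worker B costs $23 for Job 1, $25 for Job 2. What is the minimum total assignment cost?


Option 1: A->1 + B->2 = $13 + $25 = $38
Option 2: A->2 + B->1 = $40 + $23 = $63
Min cost = min($38, $63) = $38

$38


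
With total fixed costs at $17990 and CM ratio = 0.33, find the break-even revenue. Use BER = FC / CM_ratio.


Formula: BER = Fixed Costs / Contribution Margin Ratio
BER = $17990 / 0.33
BER = $54515.15 (to the nearest cent)

$54515.15


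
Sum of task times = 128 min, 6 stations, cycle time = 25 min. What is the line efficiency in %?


Formula: Efficiency = Sum of Task Times / (N_stations * CT) * 100
Total station capacity = 6 stations * 25 min = 150 min
Efficiency = 128 / 150 * 100 = 85.3%

85.3%


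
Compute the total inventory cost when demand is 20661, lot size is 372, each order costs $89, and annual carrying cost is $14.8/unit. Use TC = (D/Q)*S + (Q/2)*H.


TC = 20661/372 * 89 + 372/2 * 14.8

$7695.89


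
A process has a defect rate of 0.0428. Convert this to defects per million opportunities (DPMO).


DPMO = defect_rate * 1000000 = 0.0428 * 1000000

42800


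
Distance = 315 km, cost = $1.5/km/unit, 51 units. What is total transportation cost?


TC = dist * cost * units = 315 * 1.5 * 51 = $24097.50

$24097.50


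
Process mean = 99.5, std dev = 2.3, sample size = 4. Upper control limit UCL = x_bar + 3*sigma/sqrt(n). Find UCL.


UCL = 99.5 + 3 * 2.3 / sqrt(4)

102.95


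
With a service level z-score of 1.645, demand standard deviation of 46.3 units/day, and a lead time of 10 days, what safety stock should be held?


Formula: SS = z * sigma_d * sqrt(LT)
sqrt(LT) = sqrt(10) = 3.1623
SS = 1.645 * 46.3 * 3.1623
SS = 240.9 units

240.9 units


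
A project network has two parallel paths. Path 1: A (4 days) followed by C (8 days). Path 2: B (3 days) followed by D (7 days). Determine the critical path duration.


Path 1 = 4 + 8 = 12 days
Path 2 = 3 + 7 = 10 days
Duration = max(12, 10) = 12 days

12 days


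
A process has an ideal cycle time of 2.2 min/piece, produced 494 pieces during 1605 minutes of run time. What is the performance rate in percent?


Formula: Performance = (Ideal CT * Total Count) / Run Time * 100
Ideal output time = 2.2 * 494 = 1086.8 min
Performance = 1086.8 / 1605 * 100 = 67.7%

67.7%


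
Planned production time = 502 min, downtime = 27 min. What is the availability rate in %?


Formula: Availability = (Planned Time - Downtime) / Planned Time * 100
Uptime = 502 - 27 = 475 min
Availability = 475 / 502 * 100 = 94.6%

94.6%


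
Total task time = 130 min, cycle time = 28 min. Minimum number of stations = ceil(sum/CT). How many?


Formula: N_min = ceil(Sum of Task Times / Cycle Time)
N_min = ceil(130 min / 28 min) = ceil(4.6429)
N_min = 5 stations

5


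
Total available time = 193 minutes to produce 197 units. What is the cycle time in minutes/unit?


Formula: CT = Available Time / Number of Units
CT = 193 min / 197 units
CT = 0.98 min/unit

0.98 min/unit


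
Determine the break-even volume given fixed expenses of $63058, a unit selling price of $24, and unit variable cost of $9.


Formula: BEQ = Fixed Costs / (Price - Variable Cost)
Contribution margin = $24 - $9 = $15/unit
BEQ = ceil($63058 / $15/unit) = ceil(4203.87) = 4204 units

4204 units


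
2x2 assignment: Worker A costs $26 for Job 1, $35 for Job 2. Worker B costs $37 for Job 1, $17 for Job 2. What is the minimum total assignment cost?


Option 1: A->1 + B->2 = $26 + $17 = $43
Option 2: A->2 + B->1 = $35 + $37 = $72
Min cost = min($43, $72) = $43

$43


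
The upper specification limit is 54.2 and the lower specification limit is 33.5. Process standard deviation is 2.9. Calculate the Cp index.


Cp = (54.2 - 33.5) / (6 * 2.9)

1.19


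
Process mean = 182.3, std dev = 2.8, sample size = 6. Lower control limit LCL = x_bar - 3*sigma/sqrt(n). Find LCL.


LCL = 182.3 - 3 * 2.8 / sqrt(6)

178.87


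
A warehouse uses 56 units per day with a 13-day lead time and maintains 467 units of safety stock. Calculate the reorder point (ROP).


Formula: ROP = (Daily Demand * Lead Time) + Safety Stock
Demand during lead time = 56 * 13 = 728 units
ROP = 728 + 467 = 1195 units

1195 units


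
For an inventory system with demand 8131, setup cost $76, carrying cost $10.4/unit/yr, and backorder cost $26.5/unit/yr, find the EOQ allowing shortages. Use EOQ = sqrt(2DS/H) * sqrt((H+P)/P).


Formula: EOQ* = sqrt(2DS/H) * sqrt((H+P)/P)
Base EOQ = sqrt(2*8131*76/10.4) = 344.73 units
Correction = sqrt((10.4+26.5)/26.5) = 1.18002
EOQ* = 344.73 * 1.18002 = 406.8 units

406.8 units


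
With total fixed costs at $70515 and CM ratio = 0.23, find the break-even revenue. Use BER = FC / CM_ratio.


Formula: BER = Fixed Costs / Contribution Margin Ratio
BER = $70515 / 0.23
BER = $306586.96 (to the nearest cent)

$306586.96


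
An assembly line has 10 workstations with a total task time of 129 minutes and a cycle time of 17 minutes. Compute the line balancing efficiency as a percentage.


Formula: Efficiency = Sum of Task Times / (N_stations * CT) * 100
Total station capacity = 10 stations * 17 min = 170 min
Efficiency = 129 / 170 * 100 = 75.9%

75.9%


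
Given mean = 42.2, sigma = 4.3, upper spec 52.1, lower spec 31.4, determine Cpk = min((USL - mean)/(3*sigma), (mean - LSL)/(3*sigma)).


Cpu = (52.1 - 42.2) / (3 * 4.3) = 0.77
Cpl = (42.2 - 31.4) / (3 * 4.3) = 0.84
Cpk = min(0.77, 0.84) = 0.77

0.77


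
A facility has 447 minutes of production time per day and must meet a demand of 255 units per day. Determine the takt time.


Formula: Takt Time = Available Production Time / Customer Demand
Takt = 447 min/day / 255 units/day
Takt = 1.75 min/unit

1.75 min/unit


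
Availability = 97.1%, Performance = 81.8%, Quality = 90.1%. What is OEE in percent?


Formula: OEE = Availability * Performance * Quality / 10000
A * P = 97.1% * 81.8% / 100 = 79.43%
OEE = 79.43% * 90.1% / 100 = 71.6%

71.6%


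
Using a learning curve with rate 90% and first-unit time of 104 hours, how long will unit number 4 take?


Formula: T_n = T_1 * (learning_rate)^(log2(n)) where learning_rate = rate/100
Doublings = log2(4) = 2
T_n = 104 * 0.9^2
T_n = 104 * 0.81 = 84.2 hours

84.2 hours


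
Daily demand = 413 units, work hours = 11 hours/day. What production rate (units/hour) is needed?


Formula: Production Rate = Daily Demand / Available Hours
Rate = 413 units/day / 11 hours/day
Rate = 37.5 units/hour

37.5 units/hour


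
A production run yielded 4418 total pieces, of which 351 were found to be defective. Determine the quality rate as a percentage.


Formula: Quality Rate = Good Pieces / Total Pieces * 100
Good pieces = 4418 - 351 = 4067
QR = 4067 / 4418 * 100 = 92.1%

92.1%


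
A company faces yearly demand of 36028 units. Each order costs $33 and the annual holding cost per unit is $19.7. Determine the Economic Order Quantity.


Formula: EOQ = sqrt(2 * D * S / H)
Numerator: 2 * 36028 * 33 = 2377848
2DS/H = 2377848 / 19.7 = 120702.9
EOQ = sqrt(120702.9) = 347.4 units

347.4 units


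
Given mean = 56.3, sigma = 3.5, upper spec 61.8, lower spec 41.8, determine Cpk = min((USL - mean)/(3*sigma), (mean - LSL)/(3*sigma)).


Cpu = (61.8 - 56.3) / (3 * 3.5) = 0.52
Cpl = (56.3 - 41.8) / (3 * 3.5) = 1.38
Cpk = min(0.52, 1.38) = 0.52

0.52


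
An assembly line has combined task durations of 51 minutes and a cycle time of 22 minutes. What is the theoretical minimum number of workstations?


Formula: N_min = ceil(Sum of Task Times / Cycle Time)
N_min = ceil(51 min / 22 min) = ceil(2.3182)
N_min = 3 stations

3


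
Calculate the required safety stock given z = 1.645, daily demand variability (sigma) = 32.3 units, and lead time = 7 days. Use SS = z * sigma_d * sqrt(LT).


Formula: SS = z * sigma_d * sqrt(LT)
sqrt(LT) = sqrt(7) = 2.6458
SS = 1.645 * 32.3 * 2.6458
SS = 140.6 units

140.6 units


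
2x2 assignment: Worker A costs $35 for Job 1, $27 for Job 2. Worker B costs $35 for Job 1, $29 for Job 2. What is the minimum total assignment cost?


Option 1: A->1 + B->2 = $35 + $29 = $64
Option 2: A->2 + B->1 = $27 + $35 = $62
Min cost = min($64, $62) = $62

$62


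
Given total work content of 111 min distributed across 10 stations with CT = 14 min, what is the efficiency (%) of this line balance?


Formula: Efficiency = Sum of Task Times / (N_stations * CT) * 100
Total station capacity = 10 stations * 14 min = 140 min
Efficiency = 111 / 140 * 100 = 79.3%

79.3%


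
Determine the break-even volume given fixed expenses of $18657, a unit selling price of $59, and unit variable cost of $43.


Formula: BEQ = Fixed Costs / (Price - Variable Cost)
Contribution margin = $59 - $43 = $16/unit
BEQ = ceil($18657 / $16/unit) = ceil(1166.06) = 1167 units

1167 units


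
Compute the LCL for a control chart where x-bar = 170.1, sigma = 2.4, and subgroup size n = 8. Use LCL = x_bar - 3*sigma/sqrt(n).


LCL = 170.1 - 3 * 2.4 / sqrt(8)

167.55


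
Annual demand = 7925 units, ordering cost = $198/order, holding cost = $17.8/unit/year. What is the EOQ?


Formula: EOQ = sqrt(2 * D * S / H)
Numerator: 2 * 7925 * 198 = 3138300
2DS/H = 3138300 / 17.8 = 176309.0
EOQ = sqrt(176309.0) = 419.9 units

419.9 units


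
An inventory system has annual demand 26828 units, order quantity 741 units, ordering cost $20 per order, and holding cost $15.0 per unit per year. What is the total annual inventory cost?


TC = 26828/741 * 20 + 741/2 * 15.0

$6281.60


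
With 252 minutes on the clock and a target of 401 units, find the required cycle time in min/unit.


Formula: CT = Available Time / Number of Units
CT = 252 min / 401 units
CT = 0.63 min/unit

0.63 min/unit


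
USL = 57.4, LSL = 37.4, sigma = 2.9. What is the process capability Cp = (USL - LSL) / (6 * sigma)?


Cp = (57.4 - 37.4) / (6 * 2.9)

1.15


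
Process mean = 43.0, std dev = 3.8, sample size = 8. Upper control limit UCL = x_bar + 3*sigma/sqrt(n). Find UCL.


UCL = 43.0 + 3 * 3.8 / sqrt(8)

47.03


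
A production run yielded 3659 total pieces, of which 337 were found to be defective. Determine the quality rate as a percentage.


Formula: Quality Rate = Good Pieces / Total Pieces * 100
Good pieces = 3659 - 337 = 3322
QR = 3322 / 3659 * 100 = 90.8%

90.8%


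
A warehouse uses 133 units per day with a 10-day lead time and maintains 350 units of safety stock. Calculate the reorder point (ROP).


Formula: ROP = (Daily Demand * Lead Time) + Safety Stock
Demand during lead time = 133 * 10 = 1330 units
ROP = 1330 + 350 = 1680 units

1680 units


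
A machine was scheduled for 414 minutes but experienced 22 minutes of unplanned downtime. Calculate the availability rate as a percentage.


Formula: Availability = (Planned Time - Downtime) / Planned Time * 100
Uptime = 414 - 22 = 392 min
Availability = 392 / 414 * 100 = 94.7%

94.7%


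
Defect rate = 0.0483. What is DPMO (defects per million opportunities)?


DPMO = defect_rate * 1000000 = 0.0483 * 1000000

48300


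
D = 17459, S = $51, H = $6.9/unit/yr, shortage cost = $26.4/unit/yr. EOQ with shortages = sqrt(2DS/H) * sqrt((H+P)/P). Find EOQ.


Formula: EOQ* = sqrt(2DS/H) * sqrt((H+P)/P)
Base EOQ = sqrt(2*17459*51/6.9) = 508.03 units
Correction = sqrt((6.9+26.4)/26.4) = 1.1231
EOQ* = 508.03 * 1.1231 = 570.6 units

570.6 units


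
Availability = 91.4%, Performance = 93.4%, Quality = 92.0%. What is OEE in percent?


Formula: OEE = Availability * Performance * Quality / 10000
A * P = 91.4% * 93.4% / 100 = 85.37%
OEE = 85.37% * 92.0% / 100 = 78.5%

78.5%


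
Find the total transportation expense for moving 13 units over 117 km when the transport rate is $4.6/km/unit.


TC = dist * cost * units = 117 * 4.6 * 13 = $6996.60

$6996.60


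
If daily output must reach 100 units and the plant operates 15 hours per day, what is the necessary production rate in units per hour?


Formula: Production Rate = Daily Demand / Available Hours
Rate = 100 units/day / 15 hours/day
Rate = 6.7 units/hour

6.7 units/hour


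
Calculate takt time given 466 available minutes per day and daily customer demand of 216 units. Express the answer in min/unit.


Formula: Takt Time = Available Production Time / Customer Demand
Takt = 466 min/day / 216 units/day
Takt = 2.16 min/unit

2.16 min/unit


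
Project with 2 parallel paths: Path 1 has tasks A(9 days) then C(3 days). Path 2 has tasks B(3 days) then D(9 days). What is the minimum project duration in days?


Path 1 = 9 + 3 = 12 days
Path 2 = 3 + 9 = 12 days
Duration = max(12, 12) = 12 days

12 days


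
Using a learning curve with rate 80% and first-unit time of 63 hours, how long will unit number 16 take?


Formula: T_n = T_1 * (learning_rate)^(log2(n)) where learning_rate = rate/100
Doublings = log2(16) = 4
T_n = 63 * 0.8^4
T_n = 63 * 0.4096 = 25.8 hours

25.8 hours


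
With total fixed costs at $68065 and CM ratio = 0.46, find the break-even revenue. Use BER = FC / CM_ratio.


Formula: BER = Fixed Costs / Contribution Margin Ratio
BER = $68065 / 0.46
BER = $147967.39 (to the nearest cent)

$147967.39


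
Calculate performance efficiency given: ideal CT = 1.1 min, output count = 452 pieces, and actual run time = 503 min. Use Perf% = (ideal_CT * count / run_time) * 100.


Formula: Performance = (Ideal CT * Total Count) / Run Time * 100
Ideal output time = 1.1 * 452 = 497.2 min
Performance = 497.2 / 503 * 100 = 98.8%

98.8%


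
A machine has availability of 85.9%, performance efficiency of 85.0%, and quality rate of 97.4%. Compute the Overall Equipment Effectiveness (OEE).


Formula: OEE = Availability * Performance * Quality / 10000
A * P = 85.9% * 85.0% / 100 = 73.02%
OEE = 73.02% * 97.4% / 100 = 71.1%

71.1%


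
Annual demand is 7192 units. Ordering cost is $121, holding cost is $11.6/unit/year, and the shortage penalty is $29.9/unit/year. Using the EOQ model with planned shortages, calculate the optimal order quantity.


Formula: EOQ* = sqrt(2DS/H) * sqrt((H+P)/P)
Base EOQ = sqrt(2*7192*121/11.6) = 387.35 units
Correction = sqrt((11.6+29.9)/29.9) = 1.17812
EOQ* = 387.35 * 1.17812 = 456.3 units

456.3 units


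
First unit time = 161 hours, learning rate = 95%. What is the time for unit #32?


Formula: T_n = T_1 * (learning_rate)^(log2(n)) where learning_rate = rate/100
Doublings = log2(32) = 5
T_n = 161 * 0.95^5
T_n = 161 * 0.7738 = 124.6 hours

124.6 hours


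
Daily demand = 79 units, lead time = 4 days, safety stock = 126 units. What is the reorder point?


Formula: ROP = (Daily Demand * Lead Time) + Safety Stock
Demand during lead time = 79 * 4 = 316 units
ROP = 316 + 126 = 442 units

442 units


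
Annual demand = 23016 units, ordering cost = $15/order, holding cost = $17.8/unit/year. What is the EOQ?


Formula: EOQ = sqrt(2 * D * S / H)
Numerator: 2 * 23016 * 15 = 690480
2DS/H = 690480 / 17.8 = 38791.0
EOQ = sqrt(38791.0) = 197.0 units

197.0 units


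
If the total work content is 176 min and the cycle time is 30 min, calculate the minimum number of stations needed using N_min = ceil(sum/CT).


Formula: N_min = ceil(Sum of Task Times / Cycle Time)
N_min = ceil(176 min / 30 min) = ceil(5.8667)
N_min = 6 stations

6


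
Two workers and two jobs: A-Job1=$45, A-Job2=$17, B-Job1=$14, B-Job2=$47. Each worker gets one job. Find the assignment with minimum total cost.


Option 1: A->1 + B->2 = $45 + $47 = $92
Option 2: A->2 + B->1 = $17 + $14 = $31
Min cost = min($92, $31) = $31

$31


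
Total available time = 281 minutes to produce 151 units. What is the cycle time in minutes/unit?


Formula: CT = Available Time / Number of Units
CT = 281 min / 151 units
CT = 1.86 min/unit

1.86 min/unit


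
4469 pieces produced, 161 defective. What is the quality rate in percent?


Formula: Quality Rate = Good Pieces / Total Pieces * 100
Good pieces = 4469 - 161 = 4308
QR = 4308 / 4469 * 100 = 96.4%

96.4%


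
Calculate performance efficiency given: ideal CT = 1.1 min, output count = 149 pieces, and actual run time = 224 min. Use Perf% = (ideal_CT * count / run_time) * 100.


Formula: Performance = (Ideal CT * Total Count) / Run Time * 100
Ideal output time = 1.1 * 149 = 163.9 min
Performance = 163.9 / 224 * 100 = 73.2%

73.2%


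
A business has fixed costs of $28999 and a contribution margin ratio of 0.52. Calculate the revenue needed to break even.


Formula: BER = Fixed Costs / Contribution Margin Ratio
BER = $28999 / 0.52
BER = $55767.31 (to the nearest cent)

$55767.31


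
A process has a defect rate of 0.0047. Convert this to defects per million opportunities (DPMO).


DPMO = defect_rate * 1000000 = 0.0047 * 1000000

4700


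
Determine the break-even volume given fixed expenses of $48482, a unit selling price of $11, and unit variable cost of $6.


Formula: BEQ = Fixed Costs / (Price - Variable Cost)
Contribution margin = $11 - $6 = $5/unit
BEQ = ceil($48482 / $5/unit) = ceil(9696.4) = 9697 units

9697 units


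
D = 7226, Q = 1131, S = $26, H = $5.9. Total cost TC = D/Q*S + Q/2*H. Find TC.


TC = 7226/1131 * 26 + 1131/2 * 5.9

$3502.56


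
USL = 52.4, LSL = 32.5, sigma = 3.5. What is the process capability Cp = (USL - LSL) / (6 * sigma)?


Cp = (52.4 - 32.5) / (6 * 3.5)

0.95


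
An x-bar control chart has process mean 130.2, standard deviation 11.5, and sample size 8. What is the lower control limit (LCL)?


LCL = 130.2 - 3 * 11.5 / sqrt(8)

118.0


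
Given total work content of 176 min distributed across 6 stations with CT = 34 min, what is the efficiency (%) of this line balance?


Formula: Efficiency = Sum of Task Times / (N_stations * CT) * 100
Total station capacity = 6 stations * 34 min = 204 min
Efficiency = 176 / 204 * 100 = 86.3%

86.3%


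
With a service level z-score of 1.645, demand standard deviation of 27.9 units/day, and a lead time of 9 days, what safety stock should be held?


Formula: SS = z * sigma_d * sqrt(LT)
sqrt(LT) = sqrt(9) = 3.0
SS = 1.645 * 27.9 * 3.0
SS = 137.7 units

137.7 units


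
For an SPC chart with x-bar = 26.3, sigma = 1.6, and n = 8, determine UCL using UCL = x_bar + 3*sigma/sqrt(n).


UCL = 26.3 + 3 * 1.6 / sqrt(8)

28.0


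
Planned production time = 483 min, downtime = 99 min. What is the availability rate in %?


Formula: Availability = (Planned Time - Downtime) / Planned Time * 100
Uptime = 483 - 99 = 384 min
Availability = 384 / 483 * 100 = 79.5%

79.5%


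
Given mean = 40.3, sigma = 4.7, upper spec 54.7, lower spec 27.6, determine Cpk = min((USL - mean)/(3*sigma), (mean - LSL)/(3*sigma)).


Cpu = (54.7 - 40.3) / (3 * 4.7) = 1.02
Cpl = (40.3 - 27.6) / (3 * 4.7) = 0.9
Cpk = min(1.02, 0.9) = 0.9

0.9


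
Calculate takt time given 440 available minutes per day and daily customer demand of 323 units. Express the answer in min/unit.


Formula: Takt Time = Available Production Time / Customer Demand
Takt = 440 min/day / 323 units/day
Takt = 1.36 min/unit

1.36 min/unit


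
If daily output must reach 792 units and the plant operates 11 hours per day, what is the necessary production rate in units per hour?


Formula: Production Rate = Daily Demand / Available Hours
Rate = 792 units/day / 11 hours/day
Rate = 72.0 units/hour

72.0 units/hour


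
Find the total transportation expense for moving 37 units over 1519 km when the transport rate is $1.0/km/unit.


TC = dist * cost * units = 1519 * 1.0 * 37 = $56203.00

$56203.00


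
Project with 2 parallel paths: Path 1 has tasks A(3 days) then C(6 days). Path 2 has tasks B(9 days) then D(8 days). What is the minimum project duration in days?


Path 1 = 3 + 6 = 9 days
Path 2 = 9 + 8 = 17 days
Duration = max(9, 17) = 17 days

17 days


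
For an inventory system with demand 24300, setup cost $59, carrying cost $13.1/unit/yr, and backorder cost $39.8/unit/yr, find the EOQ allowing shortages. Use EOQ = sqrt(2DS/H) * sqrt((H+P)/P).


Formula: EOQ* = sqrt(2DS/H) * sqrt((H+P)/P)
Base EOQ = sqrt(2*24300*59/13.1) = 467.85 units
Correction = sqrt((13.1+39.8)/39.8) = 1.15289
EOQ* = 467.85 * 1.15289 = 539.4 units

539.4 units


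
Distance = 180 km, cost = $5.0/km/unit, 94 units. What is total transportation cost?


TC = dist * cost * units = 180 * 5.0 * 94 = $84600.00

$84600.00


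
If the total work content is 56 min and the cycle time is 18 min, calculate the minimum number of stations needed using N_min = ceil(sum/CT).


Formula: N_min = ceil(Sum of Task Times / Cycle Time)
N_min = ceil(56 min / 18 min) = ceil(3.1111)
N_min = 4 stations

4


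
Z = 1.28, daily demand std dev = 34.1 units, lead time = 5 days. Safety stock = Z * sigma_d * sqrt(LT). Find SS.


Formula: SS = z * sigma_d * sqrt(LT)
sqrt(LT) = sqrt(5) = 2.2361
SS = 1.28 * 34.1 * 2.2361
SS = 97.6 units

97.6 units


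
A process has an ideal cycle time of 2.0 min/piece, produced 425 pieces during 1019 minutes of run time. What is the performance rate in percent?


Formula: Performance = (Ideal CT * Total Count) / Run Time * 100
Ideal output time = 2.0 * 425 = 850.0 min
Performance = 850.0 / 1019 * 100 = 83.4%

83.4%


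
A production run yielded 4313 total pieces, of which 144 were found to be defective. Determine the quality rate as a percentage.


Formula: Quality Rate = Good Pieces / Total Pieces * 100
Good pieces = 4313 - 144 = 4169
QR = 4169 / 4313 * 100 = 96.7%

96.7%


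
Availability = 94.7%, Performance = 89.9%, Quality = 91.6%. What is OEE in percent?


Formula: OEE = Availability * Performance * Quality / 10000
A * P = 94.7% * 89.9% / 100 = 85.14%
OEE = 85.14% * 91.6% / 100 = 78.0%

78.0%


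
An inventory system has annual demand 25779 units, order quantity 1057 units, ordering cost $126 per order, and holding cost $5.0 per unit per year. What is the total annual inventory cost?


TC = 25779/1057 * 126 + 1057/2 * 5.0

$5715.49


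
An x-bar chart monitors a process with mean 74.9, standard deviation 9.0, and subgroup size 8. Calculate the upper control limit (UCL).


UCL = 74.9 + 3 * 9.0 / sqrt(8)

84.45


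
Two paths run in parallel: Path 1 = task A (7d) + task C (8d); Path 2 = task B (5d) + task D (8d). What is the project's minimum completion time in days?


Path 1 = 7 + 8 = 15 days
Path 2 = 5 + 8 = 13 days
Duration = max(15, 13) = 15 days

15 days


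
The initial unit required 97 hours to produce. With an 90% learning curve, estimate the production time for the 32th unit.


Formula: T_n = T_1 * (learning_rate)^(log2(n)) where learning_rate = rate/100
Doublings = log2(32) = 5
T_n = 97 * 0.9^5
T_n = 97 * 0.5905 = 57.3 hours

57.3 hours


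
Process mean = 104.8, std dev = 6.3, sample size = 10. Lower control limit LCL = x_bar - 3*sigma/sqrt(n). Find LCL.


LCL = 104.8 - 3 * 6.3 / sqrt(10)

98.82


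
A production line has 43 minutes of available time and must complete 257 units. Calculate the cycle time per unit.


Formula: CT = Available Time / Number of Units
CT = 43 min / 257 units
CT = 0.17 min/unit

0.17 min/unit


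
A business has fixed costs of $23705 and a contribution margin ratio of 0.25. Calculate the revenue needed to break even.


Formula: BER = Fixed Costs / Contribution Margin Ratio
BER = $23705 / 0.25
BER = $94820.00 (to the nearest cent)

$94820.00


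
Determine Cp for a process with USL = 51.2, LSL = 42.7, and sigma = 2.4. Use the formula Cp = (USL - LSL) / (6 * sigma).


Cp = (51.2 - 42.7) / (6 * 2.4)

0.59


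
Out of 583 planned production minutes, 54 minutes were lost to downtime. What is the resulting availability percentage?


Formula: Availability = (Planned Time - Downtime) / Planned Time * 100
Uptime = 583 - 54 = 529 min
Availability = 529 / 583 * 100 = 90.7%

90.7%


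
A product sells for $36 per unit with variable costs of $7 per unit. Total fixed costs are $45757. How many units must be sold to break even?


Formula: BEQ = Fixed Costs / (Price - Variable Cost)
Contribution margin = $36 - $7 = $29/unit
BEQ = ceil($45757 / $29/unit) = ceil(1577.83) = 1578 units

1578 units


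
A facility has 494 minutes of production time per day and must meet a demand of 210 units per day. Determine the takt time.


Formula: Takt Time = Available Production Time / Customer Demand
Takt = 494 min/day / 210 units/day
Takt = 2.35 min/unit

2.35 min/unit


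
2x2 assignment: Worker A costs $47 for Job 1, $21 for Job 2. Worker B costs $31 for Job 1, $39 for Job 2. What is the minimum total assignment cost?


Option 1: A->1 + B->2 = $47 + $39 = $86
Option 2: A->2 + B->1 = $21 + $31 = $52
Min cost = min($86, $52) = $52

$52


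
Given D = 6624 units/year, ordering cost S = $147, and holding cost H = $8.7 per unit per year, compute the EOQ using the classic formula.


Formula: EOQ = sqrt(2 * D * S / H)
Numerator: 2 * 6624 * 147 = 1947456
2DS/H = 1947456 / 8.7 = 223845.5
EOQ = sqrt(223845.5) = 473.1 units

473.1 units


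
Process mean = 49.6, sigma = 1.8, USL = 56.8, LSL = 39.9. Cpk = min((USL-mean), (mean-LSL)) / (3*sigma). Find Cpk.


Cpu = (56.8 - 49.6) / (3 * 1.8) = 1.33
Cpl = (49.6 - 39.9) / (3 * 1.8) = 1.8
Cpk = min(1.33, 1.8) = 1.33

1.33


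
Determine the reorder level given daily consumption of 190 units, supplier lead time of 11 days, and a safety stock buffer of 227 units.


Formula: ROP = (Daily Demand * Lead Time) + Safety Stock
Demand during lead time = 190 * 11 = 2090 units
ROP = 2090 + 227 = 2317 units

2317 units


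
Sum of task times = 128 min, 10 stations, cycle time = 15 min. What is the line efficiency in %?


Formula: Efficiency = Sum of Task Times / (N_stations * CT) * 100
Total station capacity = 10 stations * 15 min = 150 min
Efficiency = 128 / 150 * 100 = 85.3%

85.3%


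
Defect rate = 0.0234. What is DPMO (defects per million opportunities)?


DPMO = defect_rate * 1000000 = 0.0234 * 1000000

23400


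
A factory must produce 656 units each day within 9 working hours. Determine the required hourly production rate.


Formula: Production Rate = Daily Demand / Available Hours
Rate = 656 units/day / 9 hours/day
Rate = 72.9 units/hour

72.9 units/hour


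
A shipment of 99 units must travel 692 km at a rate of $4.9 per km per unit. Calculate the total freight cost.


TC = dist * cost * units = 692 * 4.9 * 99 = $335689.20

$335689.20


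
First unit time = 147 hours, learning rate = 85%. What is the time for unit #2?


Formula: T_n = T_1 * (learning_rate)^(log2(n)) where learning_rate = rate/100
Doublings = log2(2) = 1
T_n = 147 * 0.85^1
T_n = 147 * 0.85 = 125.0 hours

125.0 hours


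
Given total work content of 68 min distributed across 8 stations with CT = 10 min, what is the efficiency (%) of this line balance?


Formula: Efficiency = Sum of Task Times / (N_stations * CT) * 100
Total station capacity = 8 stations * 10 min = 80 min
Efficiency = 68 / 80 * 100 = 85.0%

85.0%


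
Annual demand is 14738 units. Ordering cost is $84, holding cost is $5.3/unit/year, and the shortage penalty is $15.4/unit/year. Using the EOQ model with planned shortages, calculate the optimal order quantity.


Formula: EOQ* = sqrt(2DS/H) * sqrt((H+P)/P)
Base EOQ = sqrt(2*14738*84/5.3) = 683.5 units
Correction = sqrt((5.3+15.4)/15.4) = 1.15938
EOQ* = 683.5 * 1.15938 = 792.4 units

792.4 units


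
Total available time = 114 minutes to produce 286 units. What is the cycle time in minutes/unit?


Formula: CT = Available Time / Number of Units
CT = 114 min / 286 units
CT = 0.4 min/unit

0.4 min/unit


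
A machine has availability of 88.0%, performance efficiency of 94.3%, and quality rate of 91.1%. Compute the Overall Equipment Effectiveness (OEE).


Formula: OEE = Availability * Performance * Quality / 10000
A * P = 88.0% * 94.3% / 100 = 82.98%
OEE = 82.98% * 91.1% / 100 = 75.6%

75.6%


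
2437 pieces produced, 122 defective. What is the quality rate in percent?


Formula: Quality Rate = Good Pieces / Total Pieces * 100
Good pieces = 2437 - 122 = 2315
QR = 2315 / 2437 * 100 = 95.0%

95.0%


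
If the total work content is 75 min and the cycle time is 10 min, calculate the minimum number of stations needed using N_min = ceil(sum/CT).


Formula: N_min = ceil(Sum of Task Times / Cycle Time)
N_min = ceil(75 min / 10 min) = ceil(7.5)
N_min = 8 stations

8


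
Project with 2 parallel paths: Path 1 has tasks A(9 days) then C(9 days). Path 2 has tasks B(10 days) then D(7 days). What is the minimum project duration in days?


Path 1 = 9 + 9 = 18 days
Path 2 = 10 + 7 = 17 days
Duration = max(18, 17) = 18 days

18 days
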